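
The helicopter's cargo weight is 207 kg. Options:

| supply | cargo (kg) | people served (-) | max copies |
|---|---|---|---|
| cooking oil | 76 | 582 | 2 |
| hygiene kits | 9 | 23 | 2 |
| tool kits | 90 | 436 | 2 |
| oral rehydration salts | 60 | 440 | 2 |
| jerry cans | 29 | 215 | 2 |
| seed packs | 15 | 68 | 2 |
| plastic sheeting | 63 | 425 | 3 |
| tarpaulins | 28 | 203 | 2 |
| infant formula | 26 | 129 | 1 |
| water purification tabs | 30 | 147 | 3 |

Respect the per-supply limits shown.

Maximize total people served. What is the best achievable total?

Taking the top-ratio supplies first gives 2×cooking oil + jerry cans + infant formula for 1508 (207 kg).
Reworking the packing: 2×oral rehydration salts + 2×jerry cans + tarpaulins uses 206 kg and improves the total to 1513.
No other feasible combination exceeds 1513.

1513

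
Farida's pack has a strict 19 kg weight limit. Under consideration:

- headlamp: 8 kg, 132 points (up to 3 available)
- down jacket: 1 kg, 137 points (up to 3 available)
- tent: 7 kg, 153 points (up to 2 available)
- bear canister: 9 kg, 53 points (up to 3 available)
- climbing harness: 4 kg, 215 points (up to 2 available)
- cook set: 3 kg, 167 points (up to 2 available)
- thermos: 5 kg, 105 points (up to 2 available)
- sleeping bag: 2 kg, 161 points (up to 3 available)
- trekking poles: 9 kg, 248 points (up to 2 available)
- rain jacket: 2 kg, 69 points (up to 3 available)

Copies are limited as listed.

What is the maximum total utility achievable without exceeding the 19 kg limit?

By utility per kg: down jacket 137.00, sleeping bag 80.50, cook set 55.67 lead.
Taking 3×down jacket + climbing harness + 2×cook set + 3×sleeping bag: 19 kg used, 1443 in utility.
Nothing else within 19 kg beats 1443.

1443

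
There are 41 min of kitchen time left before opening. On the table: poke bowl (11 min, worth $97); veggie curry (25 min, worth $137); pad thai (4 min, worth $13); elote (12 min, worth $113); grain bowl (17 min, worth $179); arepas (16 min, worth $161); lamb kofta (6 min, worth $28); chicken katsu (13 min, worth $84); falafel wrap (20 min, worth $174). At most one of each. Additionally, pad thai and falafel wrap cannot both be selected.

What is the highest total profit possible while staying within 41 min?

389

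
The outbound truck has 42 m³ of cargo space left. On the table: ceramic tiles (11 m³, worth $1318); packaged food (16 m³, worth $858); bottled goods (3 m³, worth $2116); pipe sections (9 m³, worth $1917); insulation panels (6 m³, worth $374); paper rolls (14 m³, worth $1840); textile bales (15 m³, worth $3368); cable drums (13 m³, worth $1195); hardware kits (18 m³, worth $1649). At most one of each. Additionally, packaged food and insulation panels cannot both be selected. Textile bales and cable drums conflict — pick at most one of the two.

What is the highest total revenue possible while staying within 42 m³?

9241

The ratio ordering already packs tightly: bottled goods + pipe sections + paper rolls + textile bales, 41 m³, 9241.
An exhaustive check of the 512 subsets confirms 9241.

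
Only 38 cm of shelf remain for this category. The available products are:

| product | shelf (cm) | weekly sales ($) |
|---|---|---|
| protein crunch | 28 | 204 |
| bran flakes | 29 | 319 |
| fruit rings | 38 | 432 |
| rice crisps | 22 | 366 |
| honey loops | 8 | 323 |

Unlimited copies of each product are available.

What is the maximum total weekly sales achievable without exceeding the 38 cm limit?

1292

Best packing: 4×honey loops — 32 cm, 1292 total.
The spare 6 cm is too small for any remaining product, and no exchange beats 1292.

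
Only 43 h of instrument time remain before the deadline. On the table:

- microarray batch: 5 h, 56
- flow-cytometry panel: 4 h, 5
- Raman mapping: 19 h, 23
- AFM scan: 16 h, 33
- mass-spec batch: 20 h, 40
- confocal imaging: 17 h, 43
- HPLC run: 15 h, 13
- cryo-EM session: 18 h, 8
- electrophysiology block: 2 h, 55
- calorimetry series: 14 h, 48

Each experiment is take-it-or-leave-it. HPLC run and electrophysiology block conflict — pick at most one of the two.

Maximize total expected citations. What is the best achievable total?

207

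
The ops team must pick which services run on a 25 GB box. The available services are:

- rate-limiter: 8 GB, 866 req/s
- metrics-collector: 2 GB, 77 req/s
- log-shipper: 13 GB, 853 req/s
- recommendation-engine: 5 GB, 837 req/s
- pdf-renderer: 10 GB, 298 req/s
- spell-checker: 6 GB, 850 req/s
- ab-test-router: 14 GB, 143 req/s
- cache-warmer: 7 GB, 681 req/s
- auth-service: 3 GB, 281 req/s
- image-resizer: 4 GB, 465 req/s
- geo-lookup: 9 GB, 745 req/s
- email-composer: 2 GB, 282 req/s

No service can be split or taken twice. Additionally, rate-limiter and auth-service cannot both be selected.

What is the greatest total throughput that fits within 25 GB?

Rate-limiter + recommendation-engine + spell-checker + image-resizer + email-composer uses 25 of the 25 GB and totals 3300.
Runner-up recommendation-engine + spell-checker + cache-warmer + image-resizer + email-composer tops out at 3115.

3300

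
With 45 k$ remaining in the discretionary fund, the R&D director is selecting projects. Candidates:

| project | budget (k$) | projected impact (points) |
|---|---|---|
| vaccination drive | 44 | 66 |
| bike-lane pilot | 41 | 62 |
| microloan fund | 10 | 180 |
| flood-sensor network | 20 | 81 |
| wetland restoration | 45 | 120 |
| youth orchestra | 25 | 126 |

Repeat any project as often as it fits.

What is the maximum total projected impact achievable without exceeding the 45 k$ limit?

720

The ratio ordering already packs tightly: 4×microloan fund, 40 k$, 720.
That's the maximum — no swap from here does better than 720.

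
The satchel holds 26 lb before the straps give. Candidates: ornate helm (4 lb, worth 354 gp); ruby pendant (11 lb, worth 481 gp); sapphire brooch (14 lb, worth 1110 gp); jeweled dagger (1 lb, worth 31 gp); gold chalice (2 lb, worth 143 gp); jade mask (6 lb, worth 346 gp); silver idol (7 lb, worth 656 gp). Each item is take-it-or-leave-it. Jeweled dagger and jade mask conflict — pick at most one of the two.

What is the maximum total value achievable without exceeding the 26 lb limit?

2151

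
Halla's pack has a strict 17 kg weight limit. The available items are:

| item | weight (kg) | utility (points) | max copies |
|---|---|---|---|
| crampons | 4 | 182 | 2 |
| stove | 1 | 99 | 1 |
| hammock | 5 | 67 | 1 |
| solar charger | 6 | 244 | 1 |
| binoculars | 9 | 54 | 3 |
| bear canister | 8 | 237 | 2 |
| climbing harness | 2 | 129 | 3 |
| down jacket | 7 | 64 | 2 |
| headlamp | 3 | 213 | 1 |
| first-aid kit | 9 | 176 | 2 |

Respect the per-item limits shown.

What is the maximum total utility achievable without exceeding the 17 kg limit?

By utility per kg: stove 99.00, headlamp 71.00, climbing harness 64.50, crampons 45.50 lead.
A density-first pass picks crampons + stove + 3×climbing harness + headlamp — 881 at 14 kg.
Replace stove with crampons: the trade gains 83 net, giving 964 at 17 kg.
No other feasible combination exceeds 964.

964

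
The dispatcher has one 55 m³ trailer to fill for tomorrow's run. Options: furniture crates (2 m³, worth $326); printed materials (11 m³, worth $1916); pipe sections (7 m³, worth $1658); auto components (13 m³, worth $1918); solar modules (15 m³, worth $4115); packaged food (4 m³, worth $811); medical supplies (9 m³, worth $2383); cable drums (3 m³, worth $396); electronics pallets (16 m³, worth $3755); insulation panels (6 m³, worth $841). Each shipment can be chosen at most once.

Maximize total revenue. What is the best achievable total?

13118

Taking the top-ratio shipments first gives furniture crates + pipe sections + solar modules + packaged food + medical supplies + electronics pallets for 13048 (53 m³).
Replace furniture crates with cable drums: the trade gains 70 net, giving 13118 at 54 m³.
Runner-up furniture crates + pipe sections + solar modules + medical supplies + electronics pallets + insulation panels tops out at 13078.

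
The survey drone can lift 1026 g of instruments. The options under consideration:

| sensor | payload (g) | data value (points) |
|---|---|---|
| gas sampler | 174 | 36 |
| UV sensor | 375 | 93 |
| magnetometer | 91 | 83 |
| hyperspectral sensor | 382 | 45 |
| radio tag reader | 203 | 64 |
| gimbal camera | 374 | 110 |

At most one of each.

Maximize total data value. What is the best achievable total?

Ranking by ratio (data value/g): magnetometer 0.91, radio tag reader 0.32, gimbal camera 0.29.
A density-first pass picks gas sampler + magnetometer + radio tag reader + gimbal camera — 293 at 842 g.
The 203 g tied up in radio tag reader is better spent on UV sensor — total rises to 322 (1014 g).
The spare 12 g is too small for any remaining sensor, and no exchange beats 322.

322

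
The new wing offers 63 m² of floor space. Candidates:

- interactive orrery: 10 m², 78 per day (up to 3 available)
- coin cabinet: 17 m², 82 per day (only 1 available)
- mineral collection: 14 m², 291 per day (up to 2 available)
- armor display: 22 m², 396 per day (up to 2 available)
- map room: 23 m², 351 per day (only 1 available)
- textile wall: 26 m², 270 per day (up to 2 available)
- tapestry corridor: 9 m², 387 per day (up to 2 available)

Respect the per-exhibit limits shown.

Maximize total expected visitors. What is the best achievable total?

A density-first pass picks interactive orrery + 2×mineral collection + 2×tapestry corridor — 1434 at 56 m².
The 38 m² tied up in interactive orrery and 2×mineral collection is better spent on 2×armor display — total rises to 1566 (62 m²).
Nothing else within 63 m² beats 1566.

1566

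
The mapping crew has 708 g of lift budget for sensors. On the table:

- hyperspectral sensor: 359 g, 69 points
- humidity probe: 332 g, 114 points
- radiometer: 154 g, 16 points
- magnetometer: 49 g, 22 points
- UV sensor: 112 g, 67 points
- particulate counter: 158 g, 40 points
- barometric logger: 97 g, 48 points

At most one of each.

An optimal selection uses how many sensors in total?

4

Optimal total is 269.
One optimal bundle: humidity probe + UV sensor + particulate counter + barometric logger (699 g).
All optima have 4 sensors.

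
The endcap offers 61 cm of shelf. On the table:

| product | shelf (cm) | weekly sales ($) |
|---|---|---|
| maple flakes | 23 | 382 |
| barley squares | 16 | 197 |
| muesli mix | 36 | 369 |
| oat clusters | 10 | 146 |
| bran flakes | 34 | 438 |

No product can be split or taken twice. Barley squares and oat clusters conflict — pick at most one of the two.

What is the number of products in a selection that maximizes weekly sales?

Optimal total is 820.
For example maple flakes + bran flakes achieves it, using 57 cm.
All optima have 2 products.

2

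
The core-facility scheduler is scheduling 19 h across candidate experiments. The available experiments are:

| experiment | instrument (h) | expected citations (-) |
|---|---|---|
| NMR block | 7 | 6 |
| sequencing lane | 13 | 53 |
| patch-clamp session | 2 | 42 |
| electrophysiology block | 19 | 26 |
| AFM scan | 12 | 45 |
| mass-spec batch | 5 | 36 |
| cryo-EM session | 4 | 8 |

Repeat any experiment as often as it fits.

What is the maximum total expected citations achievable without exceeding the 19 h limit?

Density check — patch-clamp session 21.00, mass-spec batch 7.20, sequencing lane 4.08 are the best per h.
The ratio ordering already packs tightly: 9×patch-clamp session, 18 h, 378.

378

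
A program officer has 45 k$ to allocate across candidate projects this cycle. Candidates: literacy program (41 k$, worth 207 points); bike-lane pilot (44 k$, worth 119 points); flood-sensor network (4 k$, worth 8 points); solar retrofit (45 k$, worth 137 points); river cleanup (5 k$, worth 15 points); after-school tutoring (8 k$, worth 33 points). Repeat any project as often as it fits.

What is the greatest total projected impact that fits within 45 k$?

215

Taking literacy program + flood-sensor network: 45 k$ used, 215 in projected impact.
That's the maximum — no swap from here does better than 215.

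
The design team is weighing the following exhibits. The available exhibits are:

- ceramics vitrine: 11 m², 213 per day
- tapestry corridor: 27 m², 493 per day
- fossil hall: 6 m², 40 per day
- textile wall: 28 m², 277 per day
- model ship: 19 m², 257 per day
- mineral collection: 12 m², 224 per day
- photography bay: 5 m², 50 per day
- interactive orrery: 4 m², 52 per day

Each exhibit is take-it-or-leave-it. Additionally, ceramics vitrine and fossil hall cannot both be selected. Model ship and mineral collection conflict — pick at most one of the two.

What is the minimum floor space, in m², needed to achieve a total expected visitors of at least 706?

38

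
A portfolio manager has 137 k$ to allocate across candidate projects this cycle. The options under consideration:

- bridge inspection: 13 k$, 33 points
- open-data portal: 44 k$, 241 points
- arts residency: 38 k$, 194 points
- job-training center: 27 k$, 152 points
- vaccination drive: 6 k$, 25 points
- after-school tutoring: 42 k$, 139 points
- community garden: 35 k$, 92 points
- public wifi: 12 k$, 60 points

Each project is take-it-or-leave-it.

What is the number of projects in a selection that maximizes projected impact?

5

The maximum projected impact within 137 k$ is 680.
One optimal bundle: bridge inspection + open-data portal + arts residency + job-training center + public wifi (134 k$).
Every optimal selection uses 5 projects.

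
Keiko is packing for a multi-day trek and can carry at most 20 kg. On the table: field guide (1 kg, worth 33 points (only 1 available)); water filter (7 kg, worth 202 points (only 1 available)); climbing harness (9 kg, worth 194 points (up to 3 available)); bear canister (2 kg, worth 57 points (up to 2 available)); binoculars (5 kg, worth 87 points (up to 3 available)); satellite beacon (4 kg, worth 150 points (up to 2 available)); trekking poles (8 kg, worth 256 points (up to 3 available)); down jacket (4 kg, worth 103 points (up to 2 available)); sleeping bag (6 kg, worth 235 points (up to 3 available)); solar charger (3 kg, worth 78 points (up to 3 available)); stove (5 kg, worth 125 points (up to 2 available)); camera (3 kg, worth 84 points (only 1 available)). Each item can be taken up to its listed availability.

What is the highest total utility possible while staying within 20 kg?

770

Taking the top-ratio items first gives field guide + 3×sleeping bag for 738 (19 kg).
The 7 kg tied up in field guide and sleeping bag is better spent on 2×satellite beacon — total rises to 770 (20 kg).
That's the maximum — no swap from here does better than 770.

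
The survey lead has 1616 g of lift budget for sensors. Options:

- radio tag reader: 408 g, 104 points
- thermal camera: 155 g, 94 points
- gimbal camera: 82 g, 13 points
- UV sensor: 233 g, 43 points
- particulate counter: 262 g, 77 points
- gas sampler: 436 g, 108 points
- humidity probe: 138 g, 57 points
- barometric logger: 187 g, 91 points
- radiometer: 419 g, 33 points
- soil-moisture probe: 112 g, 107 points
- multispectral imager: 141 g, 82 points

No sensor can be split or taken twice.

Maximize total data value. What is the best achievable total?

643

By data value per g: soil-moisture probe 0.96, thermal camera 0.61, multispectral imager 0.58, barometric logger 0.49 lead.
Greedy by ratio would take radio tag reader + thermal camera + gimbal camera + particulate counter + humidity probe + barometric logger + soil-moisture probe + multispectral imager: 1485 g used, total 625.
Dropping gimbal camera and particulate counter frees 344 g; slotting in gas sampler (436 g) lifts the total to 643 at 1577 g.
No other feasible combination exceeds 643.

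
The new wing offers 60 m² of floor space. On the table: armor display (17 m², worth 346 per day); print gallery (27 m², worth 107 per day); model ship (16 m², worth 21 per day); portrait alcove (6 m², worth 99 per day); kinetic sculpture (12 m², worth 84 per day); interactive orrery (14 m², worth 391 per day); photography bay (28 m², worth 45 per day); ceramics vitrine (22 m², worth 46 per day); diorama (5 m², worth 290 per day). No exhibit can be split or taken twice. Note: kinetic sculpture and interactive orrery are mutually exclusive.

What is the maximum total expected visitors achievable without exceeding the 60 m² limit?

1147

Armor display + model ship + portrait alcove + interactive orrery + diorama uses 58 of the 60 m² and totals 1147.
Next best is armor display + portrait alcove + interactive orrery + diorama at 1126 (42 m²) — short by 21.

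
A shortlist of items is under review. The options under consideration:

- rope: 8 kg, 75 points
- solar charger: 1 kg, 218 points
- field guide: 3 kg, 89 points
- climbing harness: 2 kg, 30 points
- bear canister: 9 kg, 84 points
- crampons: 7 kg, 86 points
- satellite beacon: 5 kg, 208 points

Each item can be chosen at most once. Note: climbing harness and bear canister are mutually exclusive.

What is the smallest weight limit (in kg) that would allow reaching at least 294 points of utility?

4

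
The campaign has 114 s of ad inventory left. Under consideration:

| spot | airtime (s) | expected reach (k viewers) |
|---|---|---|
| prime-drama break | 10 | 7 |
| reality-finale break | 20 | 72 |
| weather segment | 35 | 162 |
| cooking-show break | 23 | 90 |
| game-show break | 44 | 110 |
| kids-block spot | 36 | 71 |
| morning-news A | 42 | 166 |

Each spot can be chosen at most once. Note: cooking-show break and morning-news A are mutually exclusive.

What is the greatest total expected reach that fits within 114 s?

407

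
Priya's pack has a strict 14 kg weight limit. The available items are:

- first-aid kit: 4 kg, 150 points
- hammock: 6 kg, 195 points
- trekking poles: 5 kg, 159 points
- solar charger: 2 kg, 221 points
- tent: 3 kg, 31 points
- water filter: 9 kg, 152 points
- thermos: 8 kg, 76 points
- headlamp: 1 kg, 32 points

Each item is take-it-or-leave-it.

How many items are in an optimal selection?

Best achievable utility is 607.
hammock + trekking poles + solar charger + headlamp hits 607 at 14 kg.
All optima have 4 items.

4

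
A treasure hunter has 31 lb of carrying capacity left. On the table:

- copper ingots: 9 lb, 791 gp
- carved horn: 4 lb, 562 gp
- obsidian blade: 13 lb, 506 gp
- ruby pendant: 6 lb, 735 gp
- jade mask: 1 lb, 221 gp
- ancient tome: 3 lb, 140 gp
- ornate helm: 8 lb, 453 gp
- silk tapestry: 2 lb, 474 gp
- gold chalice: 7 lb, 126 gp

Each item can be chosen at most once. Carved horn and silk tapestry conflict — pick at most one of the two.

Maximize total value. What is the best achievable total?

2902

Taking copper ingots + carved horn + ruby pendant + jade mask + ancient tome + ornate helm: 31 lb used, 2902 in value.
Next best is copper ingots + ruby pendant + jade mask + ancient tome + ornate helm + silk tapestry at 2814 (29 lb) — short by 88.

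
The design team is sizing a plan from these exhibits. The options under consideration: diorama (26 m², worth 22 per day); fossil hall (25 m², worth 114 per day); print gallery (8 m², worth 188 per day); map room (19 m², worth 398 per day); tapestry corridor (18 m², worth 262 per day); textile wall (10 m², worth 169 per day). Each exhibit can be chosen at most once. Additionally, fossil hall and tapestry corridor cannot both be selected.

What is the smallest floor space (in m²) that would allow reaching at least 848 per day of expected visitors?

45

Minimise m² subject to total expected visitors ≥ 848.
print gallery + map room + tapestry corridor reaches 848 using 45 m².
Any bundle with less than 45 m² falls short of 848.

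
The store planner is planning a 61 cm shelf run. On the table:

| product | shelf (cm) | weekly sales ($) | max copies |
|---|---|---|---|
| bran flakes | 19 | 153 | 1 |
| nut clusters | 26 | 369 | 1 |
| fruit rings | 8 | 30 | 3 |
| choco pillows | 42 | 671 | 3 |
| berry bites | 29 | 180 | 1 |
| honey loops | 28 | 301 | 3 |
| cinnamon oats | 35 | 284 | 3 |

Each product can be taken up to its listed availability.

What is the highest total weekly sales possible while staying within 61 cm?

824

Ranking by ratio (weekly sales/cm): choco pillows 15.98, nut clusters 14.19, honey loops 10.75.
Bran flakes + choco pillows uses 61 of the 61 cm and totals 824.
No other feasible combination exceeds 824.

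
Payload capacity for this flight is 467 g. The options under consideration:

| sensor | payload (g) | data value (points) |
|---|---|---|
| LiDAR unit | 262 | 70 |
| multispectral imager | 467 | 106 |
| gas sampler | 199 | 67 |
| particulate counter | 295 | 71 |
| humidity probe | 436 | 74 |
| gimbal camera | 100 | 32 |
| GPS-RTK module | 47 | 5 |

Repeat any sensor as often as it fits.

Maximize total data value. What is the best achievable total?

139

2×gas sampler + GPS-RTK module uses 445 of the 467 g and totals 139.
No other feasible combination exceeds 139.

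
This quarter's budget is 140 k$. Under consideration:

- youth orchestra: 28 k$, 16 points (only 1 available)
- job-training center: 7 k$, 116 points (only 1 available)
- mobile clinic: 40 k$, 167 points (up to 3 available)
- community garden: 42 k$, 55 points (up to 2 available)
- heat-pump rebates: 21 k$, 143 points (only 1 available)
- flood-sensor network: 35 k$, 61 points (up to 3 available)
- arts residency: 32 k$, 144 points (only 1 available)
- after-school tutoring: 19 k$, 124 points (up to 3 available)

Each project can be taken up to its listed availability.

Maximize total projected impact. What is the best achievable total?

Greedy by ratio would take job-training center + heat-pump rebates + arts residency + 3×after-school tutoring: 117 k$ used, total 775.
The 19 k$ tied up in after-school tutoring is better spent on mobile clinic — total rises to 818 (138 k$).
The spare 2 k$ is too small for any remaining project, and no exchange beats 818.

818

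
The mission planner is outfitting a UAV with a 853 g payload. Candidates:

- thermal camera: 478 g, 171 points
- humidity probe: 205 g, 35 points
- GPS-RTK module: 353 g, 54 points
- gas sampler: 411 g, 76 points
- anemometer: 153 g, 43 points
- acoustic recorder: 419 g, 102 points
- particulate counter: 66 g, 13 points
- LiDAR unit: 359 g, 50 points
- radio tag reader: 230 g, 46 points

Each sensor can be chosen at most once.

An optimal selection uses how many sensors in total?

Best achievable data value is 249.
One optimal bundle: thermal camera + humidity probe + anemometer (836 g).
Every optimal selection uses 3 sensors.

3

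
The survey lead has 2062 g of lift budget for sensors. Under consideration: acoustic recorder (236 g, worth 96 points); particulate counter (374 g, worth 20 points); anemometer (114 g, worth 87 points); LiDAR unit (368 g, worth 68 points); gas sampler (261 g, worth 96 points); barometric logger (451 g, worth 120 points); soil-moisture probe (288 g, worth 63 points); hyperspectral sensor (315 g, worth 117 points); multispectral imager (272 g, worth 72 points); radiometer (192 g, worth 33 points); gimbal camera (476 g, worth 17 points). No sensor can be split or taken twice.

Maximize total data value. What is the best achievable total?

656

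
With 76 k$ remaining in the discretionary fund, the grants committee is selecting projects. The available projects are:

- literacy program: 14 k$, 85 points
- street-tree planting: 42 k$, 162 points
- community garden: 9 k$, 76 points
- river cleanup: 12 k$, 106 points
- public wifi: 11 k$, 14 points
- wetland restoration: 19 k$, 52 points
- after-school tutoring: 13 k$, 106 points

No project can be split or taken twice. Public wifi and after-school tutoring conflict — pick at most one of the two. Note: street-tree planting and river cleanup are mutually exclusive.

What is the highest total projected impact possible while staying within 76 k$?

425

Literacy program + community garden + river cleanup + wetland restoration + after-school tutoring uses 67 of the 76 k$ and totals 425.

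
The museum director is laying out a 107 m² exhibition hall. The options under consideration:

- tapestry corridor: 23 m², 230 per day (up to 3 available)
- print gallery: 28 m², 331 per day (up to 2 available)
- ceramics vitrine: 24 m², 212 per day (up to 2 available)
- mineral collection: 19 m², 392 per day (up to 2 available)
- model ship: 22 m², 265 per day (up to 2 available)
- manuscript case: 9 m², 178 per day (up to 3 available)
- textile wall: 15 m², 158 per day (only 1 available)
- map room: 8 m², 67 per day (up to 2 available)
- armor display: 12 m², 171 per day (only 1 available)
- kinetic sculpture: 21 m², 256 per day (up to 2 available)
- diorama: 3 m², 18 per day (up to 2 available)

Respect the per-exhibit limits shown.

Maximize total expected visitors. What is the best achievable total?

1830

A density-first pass picks 2×mineral collection + 3×manuscript case + map room + armor display + kinetic sculpture — 1812 at 106 m².
Replace map room and armor display with kinetic sculpture: the trade gains 18 net, giving 1830 at 107 m².
No other feasible combination exceeds 1830.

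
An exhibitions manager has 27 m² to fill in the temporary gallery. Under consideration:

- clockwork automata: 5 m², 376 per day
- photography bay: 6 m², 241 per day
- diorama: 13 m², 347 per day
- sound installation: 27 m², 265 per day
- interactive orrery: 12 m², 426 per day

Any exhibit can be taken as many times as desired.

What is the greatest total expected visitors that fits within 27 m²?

1880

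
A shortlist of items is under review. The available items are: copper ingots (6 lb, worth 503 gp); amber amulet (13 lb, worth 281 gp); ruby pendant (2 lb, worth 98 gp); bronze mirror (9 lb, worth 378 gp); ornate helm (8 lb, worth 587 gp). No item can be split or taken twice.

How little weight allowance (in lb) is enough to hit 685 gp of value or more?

10

Need the lightest bundle worth ≥ 685.
ruby pendant + ornate helm reaches 685 using 10 lb.
No combination under 10 lb hits 685.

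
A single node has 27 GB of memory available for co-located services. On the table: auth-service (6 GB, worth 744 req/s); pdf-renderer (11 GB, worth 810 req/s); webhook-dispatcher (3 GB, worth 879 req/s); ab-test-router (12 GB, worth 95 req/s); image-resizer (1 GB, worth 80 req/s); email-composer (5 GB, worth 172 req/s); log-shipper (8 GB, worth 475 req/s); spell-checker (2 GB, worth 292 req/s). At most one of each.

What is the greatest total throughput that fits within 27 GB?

2897

Greedy by ratio would take auth-service + pdf-renderer + webhook-dispatcher + image-resizer + spell-checker: 23 GB used, total 2805.
Replace image-resizer with email-composer: the trade gains 92 net, giving 2897 at 27 GB.
Nothing else within 27 GB beats 2897.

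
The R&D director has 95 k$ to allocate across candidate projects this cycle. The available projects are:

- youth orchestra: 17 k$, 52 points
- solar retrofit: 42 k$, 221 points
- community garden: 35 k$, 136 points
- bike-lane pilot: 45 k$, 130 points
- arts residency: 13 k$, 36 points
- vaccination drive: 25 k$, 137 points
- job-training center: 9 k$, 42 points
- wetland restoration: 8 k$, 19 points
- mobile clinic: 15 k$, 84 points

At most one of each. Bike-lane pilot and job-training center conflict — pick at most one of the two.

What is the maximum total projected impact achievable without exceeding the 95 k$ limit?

484

Best packing: solar retrofit + vaccination drive + job-training center + mobile clinic — 91 k$, 484 total.
The closest alternative, solar retrofit + arts residency + vaccination drive + mobile clinic, reaches only 478.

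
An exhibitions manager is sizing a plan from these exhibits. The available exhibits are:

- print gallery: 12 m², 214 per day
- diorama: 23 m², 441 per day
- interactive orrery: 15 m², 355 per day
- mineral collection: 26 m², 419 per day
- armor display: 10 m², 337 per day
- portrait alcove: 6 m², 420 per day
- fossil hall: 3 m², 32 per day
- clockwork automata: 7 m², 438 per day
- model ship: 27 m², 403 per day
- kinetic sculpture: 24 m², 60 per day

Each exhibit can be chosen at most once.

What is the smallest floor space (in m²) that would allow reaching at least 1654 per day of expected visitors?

49

Minimise m² subject to total expected visitors ≥ 1654.
Taking diorama + armor display + portrait alcove + fossil hall + clockwork automata gives 1668 (≥ 1654) for 49 m².
No combination under 49 m² hits 1654.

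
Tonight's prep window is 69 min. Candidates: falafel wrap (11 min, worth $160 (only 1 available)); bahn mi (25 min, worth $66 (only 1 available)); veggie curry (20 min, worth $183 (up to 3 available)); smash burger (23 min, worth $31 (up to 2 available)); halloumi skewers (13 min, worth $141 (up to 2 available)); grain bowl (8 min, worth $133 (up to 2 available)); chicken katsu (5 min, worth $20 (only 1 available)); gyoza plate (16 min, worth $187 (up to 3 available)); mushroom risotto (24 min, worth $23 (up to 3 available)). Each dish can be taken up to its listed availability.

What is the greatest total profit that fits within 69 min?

895

Density check — grain bowl 16.62, falafel wrap 14.55, gyoza plate 11.69, halloumi skewers 10.85 are the best per min.
Taking the top-ratio dishes first gives falafel wrap + 2×grain bowl + chicken katsu + 2×gyoza plate for 820 (64 min).
Replace chicken katsu and gyoza plate with 2×halloumi skewers: the trade gains 75 net, giving 895 at 69 min.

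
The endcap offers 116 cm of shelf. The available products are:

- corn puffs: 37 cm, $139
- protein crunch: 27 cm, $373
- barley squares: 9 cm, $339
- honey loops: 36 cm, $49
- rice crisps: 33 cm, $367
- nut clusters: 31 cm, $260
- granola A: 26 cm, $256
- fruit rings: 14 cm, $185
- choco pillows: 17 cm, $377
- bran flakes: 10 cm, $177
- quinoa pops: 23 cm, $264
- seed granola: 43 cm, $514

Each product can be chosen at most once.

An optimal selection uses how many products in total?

6

Best achievable weekly sales is 1856.
For example barley squares + fruit rings + choco pillows + bran flakes + quinoa pops + seed granola achieves it, using 116 cm.
Any selection reaching 1856 contains exactly 6 products.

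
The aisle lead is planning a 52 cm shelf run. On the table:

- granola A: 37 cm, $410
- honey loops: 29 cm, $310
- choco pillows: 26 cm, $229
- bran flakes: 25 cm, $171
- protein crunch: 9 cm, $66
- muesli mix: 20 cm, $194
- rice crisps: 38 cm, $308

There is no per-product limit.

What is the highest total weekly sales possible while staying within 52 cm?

Ranking by ratio (weekly sales/cm): granola A 11.08, honey loops 10.69, muesli mix 9.70, choco pillows 8.81.
The ratio heuristic lands on granola A + protein crunch (476) but leaves 6 cm idle.
The 46 cm tied up in granola A and protein crunch is better spent on honey loops + muesli mix — total rises to 504 (49 cm).

504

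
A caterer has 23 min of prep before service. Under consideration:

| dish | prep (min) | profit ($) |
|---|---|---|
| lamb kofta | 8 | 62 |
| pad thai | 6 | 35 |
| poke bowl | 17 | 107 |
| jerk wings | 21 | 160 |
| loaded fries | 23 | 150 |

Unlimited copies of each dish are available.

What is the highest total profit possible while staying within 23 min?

160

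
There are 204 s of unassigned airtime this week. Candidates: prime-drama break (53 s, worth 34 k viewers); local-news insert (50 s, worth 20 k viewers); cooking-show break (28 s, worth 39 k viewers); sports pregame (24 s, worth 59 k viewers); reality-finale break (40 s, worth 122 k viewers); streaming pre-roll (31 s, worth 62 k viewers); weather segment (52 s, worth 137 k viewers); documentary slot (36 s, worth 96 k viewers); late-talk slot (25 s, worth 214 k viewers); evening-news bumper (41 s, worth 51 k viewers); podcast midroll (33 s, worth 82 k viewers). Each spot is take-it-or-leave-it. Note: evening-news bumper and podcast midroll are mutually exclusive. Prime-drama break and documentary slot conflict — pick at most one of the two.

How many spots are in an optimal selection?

6

Best achievable expected reach is 653.
One optimal bundle: cooking-show break + sports pregame + reality-finale break + weather segment + late-talk slot + podcast midroll (202 s).
Any selection reaching 653 contains exactly 6 spots.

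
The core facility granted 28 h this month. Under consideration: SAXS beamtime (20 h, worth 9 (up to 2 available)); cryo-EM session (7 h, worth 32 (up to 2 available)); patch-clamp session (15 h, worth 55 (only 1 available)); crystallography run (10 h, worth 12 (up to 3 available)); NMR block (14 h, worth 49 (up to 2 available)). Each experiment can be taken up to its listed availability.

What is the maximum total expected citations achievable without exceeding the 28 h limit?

113

By expected citations per h: cryo-EM session 4.57, patch-clamp session 3.67, NMR block 3.50, crystallography run 1.20 lead.
The ratio ordering already packs tightly: 2×cryo-EM session + NMR block, 28 h, 113.
No other feasible combination exceeds 113.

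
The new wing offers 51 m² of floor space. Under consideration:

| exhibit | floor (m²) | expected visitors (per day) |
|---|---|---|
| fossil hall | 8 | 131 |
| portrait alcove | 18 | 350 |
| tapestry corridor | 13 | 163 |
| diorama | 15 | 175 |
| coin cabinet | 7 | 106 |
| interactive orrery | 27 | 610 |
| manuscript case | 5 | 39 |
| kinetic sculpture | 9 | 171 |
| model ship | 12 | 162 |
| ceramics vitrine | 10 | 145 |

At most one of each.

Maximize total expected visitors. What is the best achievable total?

Ranking by ratio (expected visitors/m²): interactive orrery 22.59, portrait alcove 19.44, kinetic sculpture 19.00, fossil hall 16.38.
Filling by ratio: portrait alcove + interactive orrery + manuscript case for 999, with 1 m² left unused.
Reworking the packing: fossil hall + coin cabinet + interactive orrery + kinetic sculpture uses 51 m² and improves the total to 1018.

1018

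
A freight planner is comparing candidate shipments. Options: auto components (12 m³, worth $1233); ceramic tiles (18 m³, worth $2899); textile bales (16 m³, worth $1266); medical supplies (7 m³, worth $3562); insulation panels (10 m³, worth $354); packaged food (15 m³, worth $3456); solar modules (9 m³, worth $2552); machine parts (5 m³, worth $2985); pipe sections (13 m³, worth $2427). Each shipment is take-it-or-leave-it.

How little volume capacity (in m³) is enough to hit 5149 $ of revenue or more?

12

Minimise m³ subject to total revenue ≥ 5149.
Taking medical supplies + machine parts gives 6547 (≥ 5149) for 12 m³.
No combination under 12 m³ hits 5149.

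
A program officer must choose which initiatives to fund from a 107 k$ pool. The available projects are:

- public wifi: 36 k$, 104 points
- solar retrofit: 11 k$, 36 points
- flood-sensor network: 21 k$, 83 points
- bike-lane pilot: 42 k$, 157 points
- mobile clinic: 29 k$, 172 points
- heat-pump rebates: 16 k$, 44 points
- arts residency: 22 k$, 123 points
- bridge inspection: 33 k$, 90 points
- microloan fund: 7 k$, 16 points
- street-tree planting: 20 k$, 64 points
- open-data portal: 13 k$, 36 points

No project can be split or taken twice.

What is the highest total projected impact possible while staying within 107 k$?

488

Taking the top-ratio projects first gives solar retrofit + flood-sensor network + mobile clinic + arts residency + street-tree planting for 478 (103 k$).
Dropping flood-sensor network and street-tree planting frees 41 k$; slotting in bike-lane pilot (42 k$) lifts the total to 488 at 104 k$.
No other feasible combination exceeds 488.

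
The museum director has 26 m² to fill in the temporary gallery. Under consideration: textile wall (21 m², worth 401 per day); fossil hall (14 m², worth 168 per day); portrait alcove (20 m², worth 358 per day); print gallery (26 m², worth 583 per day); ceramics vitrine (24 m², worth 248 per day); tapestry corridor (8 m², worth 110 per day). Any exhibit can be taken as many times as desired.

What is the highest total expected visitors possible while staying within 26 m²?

583

Taking print gallery: 26 m² used, 583 in expected visitors.
Every other selection either busts 26 m² or fails to beat 583.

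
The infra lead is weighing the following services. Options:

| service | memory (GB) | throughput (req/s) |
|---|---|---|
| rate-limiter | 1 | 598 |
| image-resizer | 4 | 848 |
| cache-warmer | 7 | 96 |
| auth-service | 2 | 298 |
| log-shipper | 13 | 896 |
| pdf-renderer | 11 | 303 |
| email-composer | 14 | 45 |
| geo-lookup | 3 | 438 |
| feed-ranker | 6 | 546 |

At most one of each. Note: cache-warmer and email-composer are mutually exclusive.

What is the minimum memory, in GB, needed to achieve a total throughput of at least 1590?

7

Minimise GB subject to total throughput ≥ 1590.
rate-limiter + image-resizer + auth-service: 1744 throughput at 7 GB.
No combination under 7 GB hits 1590.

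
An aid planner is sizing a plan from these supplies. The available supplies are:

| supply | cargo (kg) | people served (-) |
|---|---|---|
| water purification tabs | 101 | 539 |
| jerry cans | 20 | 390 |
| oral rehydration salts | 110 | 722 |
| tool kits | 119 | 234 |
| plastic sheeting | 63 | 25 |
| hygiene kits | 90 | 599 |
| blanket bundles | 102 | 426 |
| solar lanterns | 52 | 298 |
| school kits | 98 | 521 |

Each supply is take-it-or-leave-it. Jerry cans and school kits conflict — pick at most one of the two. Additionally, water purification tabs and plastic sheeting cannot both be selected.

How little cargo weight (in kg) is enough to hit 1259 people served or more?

162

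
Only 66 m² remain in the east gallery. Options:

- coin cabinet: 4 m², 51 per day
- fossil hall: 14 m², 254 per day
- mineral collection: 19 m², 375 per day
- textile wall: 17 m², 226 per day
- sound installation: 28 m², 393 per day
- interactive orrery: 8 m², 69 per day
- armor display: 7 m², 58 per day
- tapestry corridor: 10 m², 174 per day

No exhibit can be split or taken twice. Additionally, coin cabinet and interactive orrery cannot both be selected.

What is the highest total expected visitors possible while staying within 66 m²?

1080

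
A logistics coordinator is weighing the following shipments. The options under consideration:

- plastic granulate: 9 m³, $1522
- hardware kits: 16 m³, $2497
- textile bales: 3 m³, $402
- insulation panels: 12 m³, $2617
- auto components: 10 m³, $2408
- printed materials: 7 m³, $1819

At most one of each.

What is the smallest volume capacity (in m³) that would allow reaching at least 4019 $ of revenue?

17

Look for the lowest-volume combination reaching 4019.
auto components + printed materials: 4227 revenue at 17 m³.
No combination under 17 m³ hits 4019.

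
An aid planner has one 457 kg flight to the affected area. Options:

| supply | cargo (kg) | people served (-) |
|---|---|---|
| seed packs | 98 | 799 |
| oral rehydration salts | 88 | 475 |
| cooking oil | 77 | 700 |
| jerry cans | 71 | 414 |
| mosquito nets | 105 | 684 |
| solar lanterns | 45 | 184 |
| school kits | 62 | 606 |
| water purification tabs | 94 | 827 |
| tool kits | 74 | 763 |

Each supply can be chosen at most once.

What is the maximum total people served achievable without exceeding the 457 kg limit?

Density check — tool kits 10.31, school kits 9.77, cooking oil 9.09 are the best per kg.
Taking seed packs + cooking oil + solar lanterns + school kits + water purification tabs + tool kits: 450 kg used, 3879 in people served.

3879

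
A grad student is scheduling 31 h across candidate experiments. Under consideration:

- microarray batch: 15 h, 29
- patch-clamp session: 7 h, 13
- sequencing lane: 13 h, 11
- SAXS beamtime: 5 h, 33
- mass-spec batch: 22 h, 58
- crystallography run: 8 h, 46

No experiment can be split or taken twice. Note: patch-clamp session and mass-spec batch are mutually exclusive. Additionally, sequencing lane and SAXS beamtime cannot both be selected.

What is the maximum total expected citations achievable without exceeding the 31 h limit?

108

By expected citations per h: SAXS beamtime 6.60, crystallography run 5.75, mass-spec batch 2.64, microarray batch 1.93 lead.
The ratio ordering already packs tightly: microarray batch + SAXS beamtime + crystallography run, 28 h, 108.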